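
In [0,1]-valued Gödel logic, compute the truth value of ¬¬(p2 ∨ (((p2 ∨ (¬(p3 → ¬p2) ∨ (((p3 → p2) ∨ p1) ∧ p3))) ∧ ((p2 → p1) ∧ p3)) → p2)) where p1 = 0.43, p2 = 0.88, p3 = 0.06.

¬p2: Gödel ¬ of 0.88 = 0 (operand ≠ 0)
(p3 → ¬p2): 0.06 > 0, so result = 0
¬(p3 → ¬p2): Gödel ¬ of 0 = 1 (operand is 0)
(p3 → p2): 0.06 ≤ 0.88, so result = 1
((p3 → p2) ∨ p1) = max(1, 0.43) = 1
(((p3 → p2) ∨ p1) ∧ p3) = min(1, 0.06) = 0.06
(¬(p3 → ¬p2) ∨ (((p3 → p2) ∨ p1) ∧ p3)) = max(1, 0.06) = 1
(p2 ∨ (¬(p3 → ¬p2) ∨ (((p3 → p2) ∨ p1) ∧ p3))) = max(0.88, 1) = 1
(p2 → p1): 0.88 > 0.43, so result = 0.43
((p2 → p1) ∧ p3) = min(0.43, 0.06) = 0.06
((p2 ∨ (¬(p3 → ¬p2) ∨ (((p3 → p2) ∨ p1) ∧ p3))) ∧ ((p2 → p1) ∧ p3)) = min(1, 0.06) = 0.06
(((p2 ∨ (¬(p3 → ¬p2) ∨ (((p3 → p2) ∨ p1) ∧ p3))) ∧ ((p2 → p1) ∧ p3)) → p2): 0.06 ≤ 0.88, so result = 1
(p2 ∨ (((p2 ∨ (¬(p3 → ¬p2) ∨ (((p3 → p2) ∨ p1) ∧ p3))) ∧ ((p2 → p1) ∧ p3)) → p2)) = max(0.88, 1) = 1
¬(p2 ∨ (((p2 ∨ (¬(p3 → ¬p2) ∨ (((p3 → p2) ∨ p1) ∧ p3))) ∧ ((p2 → p1) ∧ p3)) → p2)): Gödel ¬ of 1 = 0 (operand ≠ 0)
¬¬(p2 ∨ (((p2 ∨ (¬(p3 → ¬p2) ∨ (((p3 → p2) ∨ p1) ∧ p3))) ∧ ((p2 → p1) ∧ p3)) → p2)): Gödel ¬ of 0 = 1 (operand is 0)

1.00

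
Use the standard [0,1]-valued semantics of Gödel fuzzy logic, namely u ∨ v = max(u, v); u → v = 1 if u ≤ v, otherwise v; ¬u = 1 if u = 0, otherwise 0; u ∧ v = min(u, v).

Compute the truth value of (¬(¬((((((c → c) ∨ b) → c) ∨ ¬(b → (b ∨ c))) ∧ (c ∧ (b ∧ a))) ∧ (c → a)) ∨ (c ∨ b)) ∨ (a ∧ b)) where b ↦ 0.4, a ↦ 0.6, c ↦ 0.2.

(c → c): 0.2 ≤ 0.2, so result = 1
((c → c) ∨ b) = max(1, 0.4) = 1
(((c → c) ∨ b) → c): 1 > 0.2, so result = 0.2
(b ∨ c) = max(0.4, 0.2) = 0.4
(b → (b ∨ c)): 0.4 ≤ 0.4, so result = 1
¬(b → (b ∨ c)): Gödel ¬ of 1 = 0 (operand ≠ 0)
((((c → c) ∨ b) → c) ∨ ¬(b → (b ∨ c))) = max(0.2, 0) = 0.2
(b ∧ a) = min(0.4, 0.6) = 0.4
(c ∧ (b ∧ a)) = min(0.2, 0.4) = 0.2
(((((c → c) ∨ b) → c) ∨ ¬(b → (b ∨ c))) ∧ (c ∧ (b ∧ a))) = min(0.2, 0.2) = 0.2
(c → a): 0.2 ≤ 0.6, so result = 1
((((((c → c) ∨ b) → c) ∨ ¬(b → (b ∨ c))) ∧ (c ∧ (b ∧ a))) ∧ (c → a)) = min(0.2, 1) = 0.2
¬((((((c → c) ∨ b) → c) ∨ ¬(b → (b ∨ c))) ∧ (c ∧ (b ∧ a))) ∧ (c → a)): Gödel ¬ of 0.2 = 0 (operand ≠ 0)
(c ∨ b) = max(0.2, 0.4) = 0.4
(¬((((((c → c) ∨ b) → c) ∨ ¬(b → (b ∨ c))) ∧ (c ∧ (b ∧ a))) ∧ (c → a)) ∨ (c ∨ b)) = max(0, 0.4) = 0.4
¬(¬((((((c → c) ∨ b) → c) ∨ ¬(b → (b ∨ c))) ∧ (c ∧ (b ∧ a))) ∧ (c → a)) ∨ (c ∨ b)): Gödel ¬ of 0.4 = 0 (operand ≠ 0)
(a ∧ b) = min(0.6, 0.4) = 0.4
(¬(¬((((((c → c) ∨ b) → c) ∨ ¬(b → (b ∨ c))) ∧ (c ∧ (b ∧ a))) ∧ (c → a)) ∨ (c ∨ b)) ∨ (a ∧ b)) = max(0, 0.4) = 0.4

0.40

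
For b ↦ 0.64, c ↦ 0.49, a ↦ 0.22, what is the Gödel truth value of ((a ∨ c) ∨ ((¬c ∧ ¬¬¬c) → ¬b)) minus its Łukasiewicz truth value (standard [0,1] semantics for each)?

0.15

Gödel evaluation:
  (a ∨ c) = max(0.22, 0.49) = 0.49
  ¬c: Gödel ¬ of 0.49 = 0 (operand ≠ 0)
  ¬c: Gödel ¬ of 0.49 = 0 (operand ≠ 0)
  ¬¬c: Gödel ¬ of 0 = 1 (operand is 0)
  ¬¬¬c: Gödel ¬ of 1 = 0 (operand ≠ 0)
  (¬c ∧ ¬¬¬c) = min(0, 0) = 0
  ¬b: Gödel ¬ of 0.64 = 0 (operand ≠ 0)
  ((¬c ∧ ¬¬¬c) → ¬b): 0 ≤ 0, so result = 1
  ((a ∨ c) ∨ ((¬c ∧ ¬¬¬c) → ¬b)) = max(0.49, 1) = 1
  Gödel value = 1
Łukasiewicz evaluation:
  (a ∨ c) = max(0.22, 0.49) = 0.49
  ¬c: Łukasiewicz ¬ gives 1 − 0.49 = 0.51
  ¬c: Łukasiewicz ¬ gives 1 − 0.49 = 0.51
  ¬¬c: Łukasiewicz ¬ gives 1 − 0.51 = 0.49
  ¬¬¬c: Łukasiewicz ¬ gives 1 − 0.49 = 0.51
  (¬c ∧ ¬¬¬c) = min(0.51, 0.51) = 0.51
  ¬b: Łukasiewicz ¬ gives 1 − 0.64 = 0.36
  ((¬c ∧ ¬¬¬c) → ¬b): min(1, 1 − 0.51 + 0.36) = 0.85
  ((a ∨ c) ∨ ((¬c ∧ ¬¬¬c) → ¬b)) = max(0.49, 0.85) = 0.85
  Łukasiewicz value = 0.85
Difference: 1 − 0.85 = 0.15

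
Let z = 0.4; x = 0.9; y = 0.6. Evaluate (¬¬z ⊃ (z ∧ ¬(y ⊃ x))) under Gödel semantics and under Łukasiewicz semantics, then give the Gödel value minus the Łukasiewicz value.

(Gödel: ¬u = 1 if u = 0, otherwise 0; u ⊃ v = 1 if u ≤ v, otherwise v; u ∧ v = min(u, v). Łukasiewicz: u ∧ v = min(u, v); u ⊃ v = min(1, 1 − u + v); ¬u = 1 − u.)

-0.60

Gödel evaluation:
  ¬z: Gödel ¬ of 0.4 = 0 (operand ≠ 0)
  ¬¬z: Gödel ¬ of 0 = 1 (operand is 0)
  (y ⊃ x): 0.6 ≤ 0.9, so result = 1
  ¬(y ⊃ x): Gödel ¬ of 1 = 0 (operand ≠ 0)
  (z ∧ ¬(y ⊃ x)) = min(0.4, 0) = 0
  (¬¬z ⊃ (z ∧ ¬(y ⊃ x))): 1 > 0, so result = 0
  Gödel value = 0
Łukasiewicz evaluation:
  ¬z: Łukasiewicz ¬ gives 1 − 0.4 = 0.6
  ¬¬z: Łukasiewicz ¬ gives 1 − 0.6 = 0.4
  (y ⊃ x): min(1, 1 − 0.6 + 0.9) = 1
  ¬(y ⊃ x): Łukasiewicz ¬ gives 1 − 1 = 0
  (z ∧ ¬(y ⊃ x)) = min(0.4, 0) = 0
  (¬¬z ⊃ (z ∧ ¬(y ⊃ x))): min(1, 1 − 0.4 + 0) = 0.6
  Łukasiewicz value = 0.6
Difference: 0 − 0.6 = -0.60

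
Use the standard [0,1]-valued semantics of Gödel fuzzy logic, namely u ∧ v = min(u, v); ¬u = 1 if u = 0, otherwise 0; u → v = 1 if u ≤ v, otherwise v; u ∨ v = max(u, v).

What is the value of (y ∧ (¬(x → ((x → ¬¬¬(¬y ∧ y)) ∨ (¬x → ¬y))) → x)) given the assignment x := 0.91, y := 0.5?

0.50

¬y: Gödel ¬ of 0.5 = 0 (operand ≠ 0)
(¬y ∧ y) = min(0, 0.5) = 0
¬(¬y ∧ y): Gödel ¬ of 0 = 1 (operand is 0)
¬¬(¬y ∧ y): Gödel ¬ of 1 = 0 (operand ≠ 0)
¬¬¬(¬y ∧ y): Gödel ¬ of 0 = 1 (operand is 0)
(x → ¬¬¬(¬y ∧ y)): 0.91 ≤ 1, so result = 1
¬x: Gödel ¬ of 0.91 = 0 (operand ≠ 0)
¬y: Gödel ¬ of 0.5 = 0 (operand ≠ 0)
(¬x → ¬y): 0 ≤ 0, so result = 1
((x → ¬¬¬(¬y ∧ y)) ∨ (¬x → ¬y)) = max(1, 1) = 1
(x → ((x → ¬¬¬(¬y ∧ y)) ∨ (¬x → ¬y))): 0.91 ≤ 1, so result = 1
¬(x → ((x → ¬¬¬(¬y ∧ y)) ∨ (¬x → ¬y))): Gödel ¬ of 1 = 0 (operand ≠ 0)
(¬(x → ((x → ¬¬¬(¬y ∧ y)) ∨ (¬x → ¬y))) → x): 0 ≤ 0.91, so result = 1
(y ∧ (¬(x → ((x → ¬¬¬(¬y ∧ y)) ∨ (¬x → ¬y))) → x)) = min(0.5, 1) = 0.5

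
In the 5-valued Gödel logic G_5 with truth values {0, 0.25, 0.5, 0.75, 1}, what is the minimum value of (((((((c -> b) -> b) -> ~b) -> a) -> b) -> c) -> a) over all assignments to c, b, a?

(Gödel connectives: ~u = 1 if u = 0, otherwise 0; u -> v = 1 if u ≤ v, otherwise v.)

0.00

The minimum is attained at c = 0.25, b = 0, a = 0:
  (c -> b): 0.25 > 0, so result = 0
  ((c -> b) -> b): 0 ≤ 0, so result = 1
  ~b: Gödel ¬ of 0 = 1 (operand is 0)
  (((c -> b) -> b) -> ~b): 1 ≤ 1, so result = 1
  ((((c -> b) -> b) -> ~b) -> a): 1 > 0, so result = 0
  (((((c -> b) -> b) -> ~b) -> a) -> b): 0 ≤ 0, so result = 1
  ((((((c -> b) -> b) -> ~b) -> a) -> b) -> c): 1 > 0.25, so result = 0.25
  (((((((c -> b) -> b) -> ~b) -> a) -> b) -> c) -> a): 0.25 > 0, so result = 0
Checking all 125 assignments confirms none give a value below 0.00.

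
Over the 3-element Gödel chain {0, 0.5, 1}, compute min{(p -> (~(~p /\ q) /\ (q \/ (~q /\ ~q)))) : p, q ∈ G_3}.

0.50

The minimum is attained at p = 1, q = 0.5:
  ~p: Gödel ¬ of 1 = 0 (operand ≠ 0)
  (~p /\ q) = min(0, 0.5) = 0
  ~(~p /\ q): Gödel ¬ of 0 = 1 (operand is 0)
  ~q: Gödel ¬ of 0.5 = 0 (operand ≠ 0)
  ~q: Gödel ¬ of 0.5 = 0 (operand ≠ 0)
  (~q /\ ~q) = min(0, 0) = 0
  (q \/ (~q /\ ~q)) = max(0.5, 0) = 0.5
  (~(~p /\ q) /\ (q \/ (~q /\ ~q))) = min(1, 0.5) = 0.5
  (p -> (~(~p /\ q) /\ (q \/ (~q /\ ~q)))): 1 > 0.5, so result = 0.5
Checking all 9 assignments confirms none give a value below 0.50.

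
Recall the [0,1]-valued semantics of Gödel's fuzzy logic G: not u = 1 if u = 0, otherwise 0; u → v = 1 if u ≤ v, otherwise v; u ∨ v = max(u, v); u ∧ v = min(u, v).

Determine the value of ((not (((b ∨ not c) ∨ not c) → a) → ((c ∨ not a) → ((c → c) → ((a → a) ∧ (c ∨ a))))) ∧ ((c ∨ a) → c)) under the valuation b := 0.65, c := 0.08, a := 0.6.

0.08

not c: Gödel ¬ of 0.08 = 0 (operand ≠ 0)
(b ∨ not c) = max(0.65, 0) = 0.65
not c: Gödel ¬ of 0.08 = 0 (operand ≠ 0)
((b ∨ not c) ∨ not c) = max(0.65, 0) = 0.65
(((b ∨ not c) ∨ not c) → a): 0.65 > 0.6, so result = 0.6
not (((b ∨ not c) ∨ not c) → a): Gödel ¬ of 0.6 = 0 (operand ≠ 0)
not a: Gödel ¬ of 0.6 = 0 (operand ≠ 0)
(c ∨ not a) = max(0.08, 0) = 0.08
(c → c): 0.08 ≤ 0.08, so result = 1
(a → a): 0.6 ≤ 0.6, so result = 1
(c ∨ a) = max(0.08, 0.6) = 0.6
((a → a) ∧ (c ∨ a)) = min(1, 0.6) = 0.6
((c → c) → ((a → a) ∧ (c ∨ a))): 1 > 0.6, so result = 0.6
((c ∨ not a) → ((c → c) → ((a → a) ∧ (c ∨ a)))): 0.08 ≤ 0.6, so result = 1
(not (((b ∨ not c) ∨ not c) → a) → ((c ∨ not a) → ((c → c) → ((a → a) ∧ (c ∨ a))))): 0 ≤ 1, so result = 1
(c ∨ a) = max(0.08, 0.6) = 0.6
((c ∨ a) → c): 0.6 > 0.08, so result = 0.08
((not (((b ∨ not c) ∨ not c) → a) → ((c ∨ not a) → ((c → c) → ((a → a) ∧ (c ∨ a))))) ∧ ((c ∨ a) → c)) = min(1, 0.08) = 0.08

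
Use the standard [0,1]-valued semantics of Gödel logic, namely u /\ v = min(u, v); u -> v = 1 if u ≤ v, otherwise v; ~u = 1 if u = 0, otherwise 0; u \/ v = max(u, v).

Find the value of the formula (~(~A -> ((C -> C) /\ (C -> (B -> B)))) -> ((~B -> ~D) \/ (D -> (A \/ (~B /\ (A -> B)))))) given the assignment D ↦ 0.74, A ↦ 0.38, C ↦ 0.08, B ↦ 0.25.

1.00

~A: Gödel ¬ of 0.38 = 0 (operand ≠ 0)
(C -> C): 0.08 ≤ 0.08, so result = 1
(B -> B): 0.25 ≤ 0.25, so result = 1
(C -> (B -> B)): 0.08 ≤ 1, so result = 1
((C -> C) /\ (C -> (B -> B))) = min(1, 1) = 1
(~A -> ((C -> C) /\ (C -> (B -> B)))): 0 ≤ 1, so result = 1
~(~A -> ((C -> C) /\ (C -> (B -> B)))): Gödel ¬ of 1 = 0 (operand ≠ 0)
~B: Gödel ¬ of 0.25 = 0 (operand ≠ 0)
~D: Gödel ¬ of 0.74 = 0 (operand ≠ 0)
(~B -> ~D): 0 ≤ 0, so result = 1
~B: Gödel ¬ of 0.25 = 0 (operand ≠ 0)
(A -> B): 0.38 > 0.25, so result = 0.25
(~B /\ (A -> B)) = min(0, 0.25) = 0
(A \/ (~B /\ (A -> B))) = max(0.38, 0) = 0.38
(D -> (A \/ (~B /\ (A -> B)))): 0.74 > 0.38, so result = 0.38
((~B -> ~D) \/ (D -> (A \/ (~B /\ (A -> B))))) = max(1, 0.38) = 1
(~(~A -> ((C -> C) /\ (C -> (B -> B)))) -> ((~B -> ~D) \/ (D -> (A \/ (~B /\ (A -> B)))))): 0 ≤ 1, so result = 1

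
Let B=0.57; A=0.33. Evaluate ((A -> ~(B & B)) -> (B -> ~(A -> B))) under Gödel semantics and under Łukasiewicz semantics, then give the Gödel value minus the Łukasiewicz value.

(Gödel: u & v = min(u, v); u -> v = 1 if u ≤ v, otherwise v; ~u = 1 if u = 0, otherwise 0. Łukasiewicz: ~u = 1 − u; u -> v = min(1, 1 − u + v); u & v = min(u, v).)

0.57

Gödel evaluation:
  (B & B) = min(0.57, 0.57) = 0.57
  ~(B & B): Gödel ¬ of 0.57 = 0 (operand ≠ 0)
  (A -> ~(B & B)): 0.33 > 0, so result = 0
  (A -> B): 0.33 ≤ 0.57, so result = 1
  ~(A -> B): Gödel ¬ of 1 = 0 (operand ≠ 0)
  (B -> ~(A -> B)): 0.57 > 0, so result = 0
  ((A -> ~(B & B)) -> (B -> ~(A -> B))): 0 ≤ 0, so result = 1
  Gödel value = 1
Łukasiewicz evaluation:
  (B & B) = min(0.57, 0.57) = 0.57
  ~(B & B): Łukasiewicz ¬ gives 1 − 0.57 = 0.43
  (A -> ~(B & B)): min(1, 1 − 0.33 + 0.43) = 1
  (A -> B): min(1, 1 − 0.33 + 0.57) = 1
  ~(A -> B): Łukasiewicz ¬ gives 1 − 1 = 0
  (B -> ~(A -> B)): min(1, 1 − 0.57 + 0) = 0.43
  ((A -> ~(B & B)) -> (B -> ~(A -> B))): min(1, 1 − 1 + 0.43) = 0.43
  Łukasiewicz value = 0.43
Difference: 1 − 0.43 = 0.57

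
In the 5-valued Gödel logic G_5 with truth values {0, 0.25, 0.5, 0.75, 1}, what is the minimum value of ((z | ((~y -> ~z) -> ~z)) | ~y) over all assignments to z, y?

The minimum is attained at z = 0.25, y = 0.25:
  ~y: Gödel ¬ of 0.25 = 0 (operand ≠ 0)
  ~z: Gödel ¬ of 0.25 = 0 (operand ≠ 0)
  (~y -> ~z): 0 ≤ 0, so result = 1
  ~z: Gödel ¬ of 0.25 = 0 (operand ≠ 0)
  ((~y -> ~z) -> ~z): 1 > 0, so result = 0
  (z | ((~y -> ~z) -> ~z)) = max(0.25, 0) = 0.25
  ~y: Gödel ¬ of 0.25 = 0 (operand ≠ 0)
  ((z | ((~y -> ~z) -> ~z)) | ~y) = max(0.25, 0) = 0.25
Checking all 25 assignments confirms none give a value below 0.25.

0.25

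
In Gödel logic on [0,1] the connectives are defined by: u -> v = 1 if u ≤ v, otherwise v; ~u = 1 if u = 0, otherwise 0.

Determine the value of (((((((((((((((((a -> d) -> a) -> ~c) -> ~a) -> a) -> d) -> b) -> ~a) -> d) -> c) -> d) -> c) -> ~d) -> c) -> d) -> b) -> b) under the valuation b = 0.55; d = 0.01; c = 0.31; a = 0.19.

(a -> d): 0.19 > 0.01, so result = 0.01
((a -> d) -> a): 0.01 ≤ 0.19, so result = 1
~c: Gödel ¬ of 0.31 = 0 (operand ≠ 0)
(((a -> d) -> a) -> ~c): 1 > 0, so result = 0
~a: Gödel ¬ of 0.19 = 0 (operand ≠ 0)
((((a -> d) -> a) -> ~c) -> ~a): 0 ≤ 0, so result = 1
(((((a -> d) -> a) -> ~c) -> ~a) -> a): 1 > 0.19, so result = 0.19
((((((a -> d) -> a) -> ~c) -> ~a) -> a) -> d): 0.19 > 0.01, so result = 0.01
(((((((a -> d) -> a) -> ~c) -> ~a) -> a) -> d) -> b): 0.01 ≤ 0.55, so result = 1
~a: Gödel ¬ of 0.19 = 0 (operand ≠ 0)
((((((((a -> d) -> a) -> ~c) -> ~a) -> a) -> d) -> b) -> ~a): 1 > 0, so result = 0
(((((((((a -> d) -> a) -> ~c) -> ~a) -> a) -> d) -> b) -> ~a) -> d): 0 ≤ 0.01, so result = 1
((((((((((a -> d) -> a) -> ~c) -> ~a) -> a) -> d) -> b) -> ~a) -> d) -> c): 1 > 0.31, so result = 0.31
(((((((((((a -> d) -> a) -> ~c) -> ~a) -> a) -> d) -> b) -> ~a) -> d) -> c) -> d): 0.31 > 0.01, so result = 0.01
((((((((((((a -> d) -> a) -> ~c) -> ~a) -> a) -> d) -> b) -> ~a) -> d) -> c) -> d) -> c): 0.01 ≤ 0.31, so result = 1
~d: Gödel ¬ of 0.01 = 0 (operand ≠ 0)
(((((((((((((a -> d) -> a) -> ~c) -> ~a) -> a) -> d) -> b) -> ~a) -> d) -> c) -> d) -> c) -> ~d): 1 > 0, so result = 0
((((((((((((((a -> d) -> a) -> ~c) -> ~a) -> a) -> d) -> b) -> ~a) -> d) -> c) -> d) -> c) -> ~d) -> c): 0 ≤ 0.31, so result = 1
(((((((((((((((a -> d) -> a) -> ~c) -> ~a) -> a) -> d) -> b) -> ~a) -> d) -> c) -> d) -> c) -> ~d) -> c) -> d): 1 > 0.01, so result = 0.01
((((((((((((((((a -> d) -> a) -> ~c) -> ~a) -> a) -> d) -> b) -> ~a) -> d) -> c) -> d) -> c) -> ~d) -> c) -> d) -> b): 0.01 ≤ 0.55, so result = 1
(((((((((((((((((a -> d) -> a) -> ~c) -> ~a) -> a) -> d) -> b) -> ~a) -> d) -> c) -> d) -> c) -> ~d) -> c) -> d) -> b) -> b): 1 > 0.55, so result = 0.55

0.55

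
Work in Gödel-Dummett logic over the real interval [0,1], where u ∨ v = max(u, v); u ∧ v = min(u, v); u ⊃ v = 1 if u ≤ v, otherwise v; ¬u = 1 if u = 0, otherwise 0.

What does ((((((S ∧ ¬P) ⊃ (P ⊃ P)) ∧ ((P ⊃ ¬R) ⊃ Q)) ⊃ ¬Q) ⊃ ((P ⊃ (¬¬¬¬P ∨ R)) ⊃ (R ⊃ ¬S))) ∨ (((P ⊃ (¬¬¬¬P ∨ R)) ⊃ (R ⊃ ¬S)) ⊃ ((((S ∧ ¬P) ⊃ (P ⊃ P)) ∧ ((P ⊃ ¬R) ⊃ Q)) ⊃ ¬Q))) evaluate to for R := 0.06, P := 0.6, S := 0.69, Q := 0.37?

¬P: Gödel ¬ of 0.6 = 0 (operand ≠ 0)
(S ∧ ¬P) = min(0.69, 0) = 0
(P ⊃ P): 0.6 ≤ 0.6, so result = 1
((S ∧ ¬P) ⊃ (P ⊃ P)): 0 ≤ 1, so result = 1
¬R: Gödel ¬ of 0.06 = 0 (operand ≠ 0)
(P ⊃ ¬R): 0.6 > 0, so result = 0
((P ⊃ ¬R) ⊃ Q): 0 ≤ 0.37, so result = 1
(((S ∧ ¬P) ⊃ (P ⊃ P)) ∧ ((P ⊃ ¬R) ⊃ Q)) = min(1, 1) = 1
¬Q: Gödel ¬ of 0.37 = 0 (operand ≠ 0)
((((S ∧ ¬P) ⊃ (P ⊃ P)) ∧ ((P ⊃ ¬R) ⊃ Q)) ⊃ ¬Q): 1 > 0, so result = 0
¬P: Gödel ¬ of 0.6 = 0 (operand ≠ 0)
¬¬P: Gödel ¬ of 0 = 1 (operand is 0)
¬¬¬P: Gödel ¬ of 1 = 0 (operand ≠ 0)
¬¬¬¬P: Gödel ¬ of 0 = 1 (operand is 0)
(¬¬¬¬P ∨ R) = max(1, 0.06) = 1
(P ⊃ (¬¬¬¬P ∨ R)): 0.6 ≤ 1, so result = 1
¬S: Gödel ¬ of 0.69 = 0 (operand ≠ 0)
(R ⊃ ¬S): 0.06 > 0, so result = 0
((P ⊃ (¬¬¬¬P ∨ R)) ⊃ (R ⊃ ¬S)): 1 > 0, so result = 0
(((((S ∧ ¬P) ⊃ (P ⊃ P)) ∧ ((P ⊃ ¬R) ⊃ Q)) ⊃ ¬Q) ⊃ ((P ⊃ (¬¬¬¬P ∨ R)) ⊃ (R ⊃ ¬S))): 0 ≤ 0, so result = 1
¬P: Gödel ¬ of 0.6 = 0 (operand ≠ 0)
¬¬P: Gödel ¬ of 0 = 1 (operand is 0)
¬¬¬P: Gödel ¬ of 1 = 0 (operand ≠ 0)
¬¬¬¬P: Gödel ¬ of 0 = 1 (operand is 0)
(¬¬¬¬P ∨ R) = max(1, 0.06) = 1
(P ⊃ (¬¬¬¬P ∨ R)): 0.6 ≤ 1, so result = 1
¬S: Gödel ¬ of 0.69 = 0 (operand ≠ 0)
(R ⊃ ¬S): 0.06 > 0, so result = 0
((P ⊃ (¬¬¬¬P ∨ R)) ⊃ (R ⊃ ¬S)): 1 > 0, so result = 0
¬P: Gödel ¬ of 0.6 = 0 (operand ≠ 0)
(S ∧ ¬P) = min(0.69, 0) = 0
(P ⊃ P): 0.6 ≤ 0.6, so result = 1
((S ∧ ¬P) ⊃ (P ⊃ P)): 0 ≤ 1, so result = 1
¬R: Gödel ¬ of 0.06 = 0 (operand ≠ 0)
(P ⊃ ¬R): 0.6 > 0, so result = 0
((P ⊃ ¬R) ⊃ Q): 0 ≤ 0.37, so result = 1
(((S ∧ ¬P) ⊃ (P ⊃ P)) ∧ ((P ⊃ ¬R) ⊃ Q)) = min(1, 1) = 1
¬Q: Gödel ¬ of 0.37 = 0 (operand ≠ 0)
((((S ∧ ¬P) ⊃ (P ⊃ P)) ∧ ((P ⊃ ¬R) ⊃ Q)) ⊃ ¬Q): 1 > 0, so result = 0
(((P ⊃ (¬¬¬¬P ∨ R)) ⊃ (R ⊃ ¬S)) ⊃ ((((S ∧ ¬P) ⊃ (P ⊃ P)) ∧ ((P ⊃ ¬R) ⊃ Q)) ⊃ ¬Q)): 0 ≤ 0, so result = 1
((((((S ∧ ¬P) ⊃ (P ⊃ P)) ∧ ((P ⊃ ¬R) ⊃ Q)) ⊃ ¬Q) ⊃ ((P ⊃ (¬¬¬¬P ∨ R)) ⊃ (R ⊃ ¬S))) ∨ (((P ⊃ (¬¬¬¬P ∨ R)) ⊃ (R ⊃ ¬S)) ⊃ ((((S ∧ ¬P) ⊃ (P ⊃ P)) ∧ ((P ⊃ ¬R) ⊃ Q)) ⊃ ¬Q))) = max(1, 1) = 1

1.00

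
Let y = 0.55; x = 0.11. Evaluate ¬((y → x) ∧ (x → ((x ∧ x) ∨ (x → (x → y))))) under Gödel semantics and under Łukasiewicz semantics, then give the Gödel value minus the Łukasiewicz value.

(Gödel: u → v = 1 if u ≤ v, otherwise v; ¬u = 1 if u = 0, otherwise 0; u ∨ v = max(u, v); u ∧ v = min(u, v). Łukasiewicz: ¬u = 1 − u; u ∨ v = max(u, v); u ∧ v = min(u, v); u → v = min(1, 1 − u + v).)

Gödel evaluation:
  (y → x): 0.55 > 0.11, so result = 0.11
  (x ∧ x) = min(0.11, 0.11) = 0.11
  (x → y): 0.11 ≤ 0.55, so result = 1
  (x → (x → y)): 0.11 ≤ 1, so result = 1
  ((x ∧ x) ∨ (x → (x → y))) = max(0.11, 1) = 1
  (x → ((x ∧ x) ∨ (x → (x → y)))): 0.11 ≤ 1, so result = 1
  ((y → x) ∧ (x → ((x ∧ x) ∨ (x → (x → y))))) = min(0.11, 1) = 0.11
  ¬((y → x) ∧ (x → ((x ∧ x) ∨ (x → (x → y))))): Gödel ¬ of 0.11 = 0 (operand ≠ 0)
  Gödel value = 0
Łukasiewicz evaluation:
  (y → x): min(1, 1 − 0.55 + 0.11) = 0.56
  (x ∧ x) = min(0.11, 0.11) = 0.11
  (x → y): min(1, 1 − 0.11 + 0.55) = 1
  (x → (x → y)): min(1, 1 − 0.11 + 1) = 1
  ((x ∧ x) ∨ (x → (x → y))) = max(0.11, 1) = 1
  (x → ((x ∧ x) ∨ (x → (x → y)))): min(1, 1 − 0.11 + 1) = 1
  ((y → x) ∧ (x → ((x ∧ x) ∨ (x → (x → y))))) = min(0.56, 1) = 0.56
  ¬((y → x) ∧ (x → ((x ∧ x) ∨ (x → (x → y))))): Łukasiewicz ¬ gives 1 − 0.56 = 0.44
  Łukasiewicz value = 0.44
Difference: 0 − 0.44 = -0.44

-0.44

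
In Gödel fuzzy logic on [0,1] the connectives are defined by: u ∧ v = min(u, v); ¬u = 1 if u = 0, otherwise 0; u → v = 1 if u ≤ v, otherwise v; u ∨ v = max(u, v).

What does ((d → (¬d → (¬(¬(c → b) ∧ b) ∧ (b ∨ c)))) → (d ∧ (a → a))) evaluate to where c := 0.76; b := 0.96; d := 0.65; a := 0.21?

0.65

¬d: Gödel ¬ of 0.65 = 0 (operand ≠ 0)
(c → b): 0.76 ≤ 0.96, so result = 1
¬(c → b): Gödel ¬ of 1 = 0 (operand ≠ 0)
(¬(c → b) ∧ b) = min(0, 0.96) = 0
¬(¬(c → b) ∧ b): Gödel ¬ of 0 = 1 (operand is 0)
(b ∨ c) = max(0.96, 0.76) = 0.96
(¬(¬(c → b) ∧ b) ∧ (b ∨ c)) = min(1, 0.96) = 0.96
(¬d → (¬(¬(c → b) ∧ b) ∧ (b ∨ c))): 0 ≤ 0.96, so result = 1
(d → (¬d → (¬(¬(c → b) ∧ b) ∧ (b ∨ c)))): 0.65 ≤ 1, so result = 1
(a → a): 0.21 ≤ 0.21, so result = 1
(d ∧ (a → a)) = min(0.65, 1) = 0.65
((d → (¬d → (¬(¬(c → b) ∧ b) ∧ (b ∨ c)))) → (d ∧ (a → a))): 1 > 0.65, so result = 0.65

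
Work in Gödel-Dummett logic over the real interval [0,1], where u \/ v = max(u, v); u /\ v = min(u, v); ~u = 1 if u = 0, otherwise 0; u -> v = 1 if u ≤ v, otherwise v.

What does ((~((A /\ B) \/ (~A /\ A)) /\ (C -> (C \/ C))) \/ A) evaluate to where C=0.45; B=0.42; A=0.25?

0.25

(A /\ B) = min(0.25, 0.42) = 0.25
~A: Gödel ¬ of 0.25 = 0 (operand ≠ 0)
(~A /\ A) = min(0, 0.25) = 0
((A /\ B) \/ (~A /\ A)) = max(0.25, 0) = 0.25
~((A /\ B) \/ (~A /\ A)): Gödel ¬ of 0.25 = 0 (operand ≠ 0)
(C \/ C) = max(0.45, 0.45) = 0.45
(C -> (C \/ C)): 0.45 ≤ 0.45, so result = 1
(~((A /\ B) \/ (~A /\ A)) /\ (C -> (C \/ C))) = min(0, 1) = 0
((~((A /\ B) \/ (~A /\ A)) /\ (C -> (C \/ C))) \/ A) = max(0, 0.25) = 0.25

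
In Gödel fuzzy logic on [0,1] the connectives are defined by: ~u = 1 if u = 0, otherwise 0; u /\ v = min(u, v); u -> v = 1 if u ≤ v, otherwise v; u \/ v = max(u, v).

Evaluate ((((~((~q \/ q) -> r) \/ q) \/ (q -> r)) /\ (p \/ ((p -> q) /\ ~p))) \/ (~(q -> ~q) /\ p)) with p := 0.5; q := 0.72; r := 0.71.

~q: Gödel ¬ of 0.72 = 0 (operand ≠ 0)
(~q \/ q) = max(0, 0.72) = 0.72
((~q \/ q) -> r): 0.72 > 0.71, so result = 0.71
~((~q \/ q) -> r): Gödel ¬ of 0.71 = 0 (operand ≠ 0)
(~((~q \/ q) -> r) \/ q) = max(0, 0.72) = 0.72
(q -> r): 0.72 > 0.71, so result = 0.71
((~((~q \/ q) -> r) \/ q) \/ (q -> r)) = max(0.72, 0.71) = 0.72
(p -> q): 0.5 ≤ 0.72, so result = 1
~p: Gödel ¬ of 0.5 = 0 (operand ≠ 0)
((p -> q) /\ ~p) = min(1, 0) = 0
(p \/ ((p -> q) /\ ~p)) = max(0.5, 0) = 0.5
(((~((~q \/ q) -> r) \/ q) \/ (q -> r)) /\ (p \/ ((p -> q) /\ ~p))) = min(0.72, 0.5) = 0.5
~q: Gödel ¬ of 0.72 = 0 (operand ≠ 0)
(q -> ~q): 0.72 > 0, so result = 0
~(q -> ~q): Gödel ¬ of 0 = 1 (operand is 0)
(~(q -> ~q) /\ p) = min(1, 0.5) = 0.5
((((~((~q \/ q) -> r) \/ q) \/ (q -> r)) /\ (p \/ ((p -> q) /\ ~p))) \/ (~(q -> ~q) /\ p)) = max(0.5, 0.5) = 0.5

0.50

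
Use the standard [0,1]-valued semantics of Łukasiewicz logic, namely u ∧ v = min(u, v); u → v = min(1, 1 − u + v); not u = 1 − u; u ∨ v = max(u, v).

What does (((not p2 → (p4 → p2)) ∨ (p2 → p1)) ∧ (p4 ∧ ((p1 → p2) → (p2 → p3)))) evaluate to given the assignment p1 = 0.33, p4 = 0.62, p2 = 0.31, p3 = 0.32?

not p2: Łukasiewicz ¬ gives 1 − 0.31 = 0.69
(p4 → p2): min(1, 1 − 0.62 + 0.31) = 0.69
(not p2 → (p4 → p2)): min(1, 1 − 0.69 + 0.69) = 1
(p2 → p1): min(1, 1 − 0.31 + 0.33) = 1
((not p2 → (p4 → p2)) ∨ (p2 → p1)) = max(1, 1) = 1
(p1 → p2): min(1, 1 − 0.33 + 0.31) = 0.98
(p2 → p3): min(1, 1 − 0.31 + 0.32) = 1
((p1 → p2) → (p2 → p3)): min(1, 1 − 0.98 + 1) = 1
(p4 ∧ ((p1 → p2) → (p2 → p3))) = min(0.62, 1) = 0.62
(((not p2 → (p4 → p2)) ∨ (p2 → p1)) ∧ (p4 ∧ ((p1 → p2) → (p2 → p3)))) = min(1, 0.62) = 0.62

0.62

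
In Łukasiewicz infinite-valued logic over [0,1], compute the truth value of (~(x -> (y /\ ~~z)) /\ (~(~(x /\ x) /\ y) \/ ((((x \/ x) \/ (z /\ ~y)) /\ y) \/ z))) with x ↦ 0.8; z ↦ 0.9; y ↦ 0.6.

0.20

~z: Łukasiewicz ¬ gives 1 − 0.9 = 0.1
~~z: Łukasiewicz ¬ gives 1 − 0.1 = 0.9
(y /\ ~~z) = min(0.6, 0.9) = 0.6
(x -> (y /\ ~~z)): min(1, 1 − 0.8 + 0.6) = 0.8
~(x -> (y /\ ~~z)): Łukasiewicz ¬ gives 1 − 0.8 = 0.2
(x /\ x) = min(0.8, 0.8) = 0.8
~(x /\ x): Łukasiewicz ¬ gives 1 − 0.8 = 0.2
(~(x /\ x) /\ y) = min(0.2, 0.6) = 0.2
~(~(x /\ x) /\ y): Łukasiewicz ¬ gives 1 − 0.2 = 0.8
(x \/ x) = max(0.8, 0.8) = 0.8
~y: Łukasiewicz ¬ gives 1 − 0.6 = 0.4
(z /\ ~y) = min(0.9, 0.4) = 0.4
((x \/ x) \/ (z /\ ~y)) = max(0.8, 0.4) = 0.8
(((x \/ x) \/ (z /\ ~y)) /\ y) = min(0.8, 0.6) = 0.6
((((x \/ x) \/ (z /\ ~y)) /\ y) \/ z) = max(0.6, 0.9) = 0.9
(~(~(x /\ x) /\ y) \/ ((((x \/ x) \/ (z /\ ~y)) /\ y) \/ z)) = max(0.8, 0.9) = 0.9
(~(x -> (y /\ ~~z)) /\ (~(~(x /\ x) /\ y) \/ ((((x \/ x) \/ (z /\ ~y)) /\ y) \/ z))) = min(0.2, 0.9) = 0.2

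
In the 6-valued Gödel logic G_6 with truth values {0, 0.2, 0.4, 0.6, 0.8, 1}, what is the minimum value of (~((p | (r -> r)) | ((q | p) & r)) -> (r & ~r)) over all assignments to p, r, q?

1.00

Every assignment gives 1. For instance at p = 0, r = 0, q = 0:
  (r -> r): 0 ≤ 0, so result = 1
  (p | (r -> r)) = max(0, 1) = 1
  (q | p) = max(0, 0) = 0
  ((q | p) & r) = min(0, 0) = 0
  ((p | (r -> r)) | ((q | p) & r)) = max(1, 0) = 1
  ~((p | (r -> r)) | ((q | p) & r)): Gödel ¬ of 1 = 0 (operand ≠ 0)
  ~r: Gödel ¬ of 0 = 1 (operand is 0)
  (r & ~r) = min(0, 1) = 0
  (~((p | (r -> r)) | ((q | p) & r)) -> (r & ~r)): 0 ≤ 0, so result = 1
All 216 assignments give value 1 — the formula is a G_6-tautology.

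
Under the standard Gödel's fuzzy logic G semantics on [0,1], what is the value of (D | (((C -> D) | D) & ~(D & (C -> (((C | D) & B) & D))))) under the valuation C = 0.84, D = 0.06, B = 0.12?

0.06

(C -> D): 0.84 > 0.06, so result = 0.06
((C -> D) | D) = max(0.06, 0.06) = 0.06
(C | D) = max(0.84, 0.06) = 0.84
((C | D) & B) = min(0.84, 0.12) = 0.12
(((C | D) & B) & D) = min(0.12, 0.06) = 0.06
(C -> (((C | D) & B) & D)): 0.84 > 0.06, so result = 0.06
(D & (C -> (((C | D) & B) & D))) = min(0.06, 0.06) = 0.06
~(D & (C -> (((C | D) & B) & D))): Gödel ¬ of 0.06 = 0 (operand ≠ 0)
(((C -> D) | D) & ~(D & (C -> (((C | D) & B) & D)))) = min(0.06, 0) = 0
(D | (((C -> D) | D) & ~(D & (C -> (((C | D) & B) & D))))) = max(0.06, 0) = 0.06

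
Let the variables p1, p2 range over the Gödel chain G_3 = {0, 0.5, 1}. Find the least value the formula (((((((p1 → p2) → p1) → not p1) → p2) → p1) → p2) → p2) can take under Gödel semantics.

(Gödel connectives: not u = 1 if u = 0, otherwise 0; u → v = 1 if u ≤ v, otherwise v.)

0.50

The minimum is attained at p1 = 0, p2 = 0.5:
  (p1 → p2): 0 ≤ 0.5, so result = 1
  ((p1 → p2) → p1): 1 > 0, so result = 0
  not p1: Gödel ¬ of 0 = 1 (operand is 0)
  (((p1 → p2) → p1) → not p1): 0 ≤ 1, so result = 1
  ((((p1 → p2) → p1) → not p1) → p2): 1 > 0.5, so result = 0.5
  (((((p1 → p2) → p1) → not p1) → p2) → p1): 0.5 > 0, so result = 0
  ((((((p1 → p2) → p1) → not p1) → p2) → p1) → p2): 0 ≤ 0.5, so result = 1
  (((((((p1 → p2) → p1) → not p1) → p2) → p1) → p2) → p2): 1 > 0.5, so result = 0.5
Checking all 9 assignments confirms none give a value below 0.50.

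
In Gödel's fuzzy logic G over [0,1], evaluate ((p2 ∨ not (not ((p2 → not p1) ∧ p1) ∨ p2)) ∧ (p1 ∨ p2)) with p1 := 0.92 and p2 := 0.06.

0.06

not p1: Gödel ¬ of 0.92 = 0 (operand ≠ 0)
(p2 → not p1): 0.06 > 0, so result = 0
((p2 → not p1) ∧ p1) = min(0, 0.92) = 0
not ((p2 → not p1) ∧ p1): Gödel ¬ of 0 = 1 (operand is 0)
(not ((p2 → not p1) ∧ p1) ∨ p2) = max(1, 0.06) = 1
not (not ((p2 → not p1) ∧ p1) ∨ p2): Gödel ¬ of 1 = 0 (operand ≠ 0)
(p2 ∨ not (not ((p2 → not p1) ∧ p1) ∨ p2)) = max(0.06, 0) = 0.06
(p1 ∨ p2) = max(0.92, 0.06) = 0.92
((p2 ∨ not (not ((p2 → not p1) ∧ p1) ∨ p2)) ∧ (p1 ∨ p2)) = min(0.06, 0.92) = 0.06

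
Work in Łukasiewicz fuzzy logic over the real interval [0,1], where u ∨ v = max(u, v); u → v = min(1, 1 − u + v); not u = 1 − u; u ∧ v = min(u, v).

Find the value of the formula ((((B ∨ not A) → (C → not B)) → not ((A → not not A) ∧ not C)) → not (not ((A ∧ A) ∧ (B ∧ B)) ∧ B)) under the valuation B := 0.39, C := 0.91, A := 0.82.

not A: Łukasiewicz ¬ gives 1 − 0.82 = 0.18
(B ∨ not A) = max(0.39, 0.18) = 0.39
not B: Łukasiewicz ¬ gives 1 − 0.39 = 0.61
(C → not B): min(1, 1 − 0.91 + 0.61) = 0.7
((B ∨ not A) → (C → not B)): min(1, 1 − 0.39 + 0.7) = 1
not A: Łukasiewicz ¬ gives 1 − 0.82 = 0.18
not not A: Łukasiewicz ¬ gives 1 − 0.18 = 0.82
(A → not not A): min(1, 1 − 0.82 + 0.82) = 1
not C: Łukasiewicz ¬ gives 1 − 0.91 = 0.09
((A → not not A) ∧ not C) = min(1, 0.09) = 0.09
not ((A → not not A) ∧ not C): Łukasiewicz ¬ gives 1 − 0.09 = 0.91
(((B ∨ not A) → (C → not B)) → not ((A → not not A) ∧ not C)): min(1, 1 − 1 + 0.91) = 0.91
(A ∧ A) = min(0.82, 0.82) = 0.82
(B ∧ B) = min(0.39, 0.39) = 0.39
((A ∧ A) ∧ (B ∧ B)) = min(0.82, 0.39) = 0.39
not ((A ∧ A) ∧ (B ∧ B)): Łukasiewicz ¬ gives 1 − 0.39 = 0.61
(not ((A ∧ A) ∧ (B ∧ B)) ∧ B) = min(0.61, 0.39) = 0.39
not (not ((A ∧ A) ∧ (B ∧ B)) ∧ B): Łukasiewicz ¬ gives 1 − 0.39 = 0.61
((((B ∨ not A) → (C → not B)) → not ((A → not not A) ∧ not C)) → not (not ((A ∧ A) ∧ (B ∧ B)) ∧ B)): min(1, 1 − 0.91 + 0.61) = 0.7

0.70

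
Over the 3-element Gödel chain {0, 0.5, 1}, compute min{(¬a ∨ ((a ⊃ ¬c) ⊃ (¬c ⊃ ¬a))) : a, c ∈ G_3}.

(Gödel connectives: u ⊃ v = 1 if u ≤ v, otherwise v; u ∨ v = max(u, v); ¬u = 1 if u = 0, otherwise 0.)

The minimum is attained at a = 0.5, c = 0:
  ¬a: Gödel ¬ of 0.5 = 0 (operand ≠ 0)
  ¬c: Gödel ¬ of 0 = 1 (operand is 0)
  (a ⊃ ¬c): 0.5 ≤ 1, so result = 1
  ¬c: Gödel ¬ of 0 = 1 (operand is 0)
  ¬a: Gödel ¬ of 0.5 = 0 (operand ≠ 0)
  (¬c ⊃ ¬a): 1 > 0, so result = 0
  ((a ⊃ ¬c) ⊃ (¬c ⊃ ¬a)): 1 > 0, so result = 0
  (¬a ∨ ((a ⊃ ¬c) ⊃ (¬c ⊃ ¬a))) = max(0, 0) = 0
Checking all 9 assignments confirms none give a value below 0.00.

0.00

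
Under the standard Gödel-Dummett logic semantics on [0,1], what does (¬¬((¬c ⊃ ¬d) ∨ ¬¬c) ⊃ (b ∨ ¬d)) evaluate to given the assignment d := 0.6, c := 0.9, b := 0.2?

¬c: Gödel ¬ of 0.9 = 0 (operand ≠ 0)
¬d: Gödel ¬ of 0.6 = 0 (operand ≠ 0)
(¬c ⊃ ¬d): 0 ≤ 0, so result = 1
¬c: Gödel ¬ of 0.9 = 0 (operand ≠ 0)
¬¬c: Gödel ¬ of 0 = 1 (operand is 0)
((¬c ⊃ ¬d) ∨ ¬¬c) = max(1, 1) = 1
¬((¬c ⊃ ¬d) ∨ ¬¬c): Gödel ¬ of 1 = 0 (operand ≠ 0)
¬¬((¬c ⊃ ¬d) ∨ ¬¬c): Gödel ¬ of 0 = 1 (operand is 0)
¬d: Gödel ¬ of 0.6 = 0 (operand ≠ 0)
(b ∨ ¬d) = max(0.2, 0) = 0.2
(¬¬((¬c ⊃ ¬d) ∨ ¬¬c) ⊃ (b ∨ ¬d)): 1 > 0.2, so result = 0.2

0.20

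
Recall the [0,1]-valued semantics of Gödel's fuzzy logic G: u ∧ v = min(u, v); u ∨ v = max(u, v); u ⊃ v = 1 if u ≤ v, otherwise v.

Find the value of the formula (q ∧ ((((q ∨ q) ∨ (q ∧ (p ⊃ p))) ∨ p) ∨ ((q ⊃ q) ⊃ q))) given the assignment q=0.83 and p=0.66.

0.83

(q ∨ q) = max(0.83, 0.83) = 0.83
(p ⊃ p): 0.66 ≤ 0.66, so result = 1
(q ∧ (p ⊃ p)) = min(0.83, 1) = 0.83
((q ∨ q) ∨ (q ∧ (p ⊃ p))) = max(0.83, 0.83) = 0.83
(((q ∨ q) ∨ (q ∧ (p ⊃ p))) ∨ p) = max(0.83, 0.66) = 0.83
(q ⊃ q): 0.83 ≤ 0.83, so result = 1
((q ⊃ q) ⊃ q): 1 > 0.83, so result = 0.83
((((q ∨ q) ∨ (q ∧ (p ⊃ p))) ∨ p) ∨ ((q ⊃ q) ⊃ q)) = max(0.83, 0.83) = 0.83
(q ∧ ((((q ∨ q) ∨ (q ∧ (p ⊃ p))) ∨ p) ∨ ((q ⊃ q) ⊃ q))) = min(0.83, 0.83) = 0.83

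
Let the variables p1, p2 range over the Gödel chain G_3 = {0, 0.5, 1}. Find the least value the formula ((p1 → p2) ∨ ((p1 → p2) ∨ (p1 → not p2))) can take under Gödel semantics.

The minimum is attained at p1 = 1, p2 = 0.5:
  (p1 → p2): 1 > 0.5, so result = 0.5
  (p1 → p2): 1 > 0.5, so result = 0.5
  not p2: Gödel ¬ of 0.5 = 0 (operand ≠ 0)
  (p1 → not p2): 1 > 0, so result = 0
  ((p1 → p2) ∨ (p1 → not p2)) = max(0.5, 0) = 0.5
  ((p1 → p2) ∨ ((p1 → p2) ∨ (p1 → not p2))) = max(0.5, 0.5) = 0.5
Checking all 9 assignments confirms none give a value below 0.50.

0.50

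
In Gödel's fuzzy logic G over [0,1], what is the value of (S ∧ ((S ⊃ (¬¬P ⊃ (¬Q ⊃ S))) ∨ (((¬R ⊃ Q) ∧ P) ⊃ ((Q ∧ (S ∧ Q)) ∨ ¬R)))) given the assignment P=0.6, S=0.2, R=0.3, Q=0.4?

¬P: Gödel ¬ of 0.6 = 0 (operand ≠ 0)
¬¬P: Gödel ¬ of 0 = 1 (operand is 0)
¬Q: Gödel ¬ of 0.4 = 0 (operand ≠ 0)
(¬Q ⊃ S): 0 ≤ 0.2, so result = 1
(¬¬P ⊃ (¬Q ⊃ S)): 1 ≤ 1, so result = 1
(S ⊃ (¬¬P ⊃ (¬Q ⊃ S))): 0.2 ≤ 1, so result = 1
¬R: Gödel ¬ of 0.3 = 0 (operand ≠ 0)
(¬R ⊃ Q): 0 ≤ 0.4, so result = 1
((¬R ⊃ Q) ∧ P) = min(1, 0.6) = 0.6
(S ∧ Q) = min(0.2, 0.4) = 0.2
(Q ∧ (S ∧ Q)) = min(0.4, 0.2) = 0.2
¬R: Gödel ¬ of 0.3 = 0 (operand ≠ 0)
((Q ∧ (S ∧ Q)) ∨ ¬R) = max(0.2, 0) = 0.2
(((¬R ⊃ Q) ∧ P) ⊃ ((Q ∧ (S ∧ Q)) ∨ ¬R)): 0.6 > 0.2, so result = 0.2
((S ⊃ (¬¬P ⊃ (¬Q ⊃ S))) ∨ (((¬R ⊃ Q) ∧ P) ⊃ ((Q ∧ (S ∧ Q)) ∨ ¬R))) = max(1, 0.2) = 1
(S ∧ ((S ⊃ (¬¬P ⊃ (¬Q ⊃ S))) ∨ (((¬R ⊃ Q) ∧ P) ⊃ ((Q ∧ (S ∧ Q)) ∨ ¬R)))) = min(0.2, 1) = 0.2

0.20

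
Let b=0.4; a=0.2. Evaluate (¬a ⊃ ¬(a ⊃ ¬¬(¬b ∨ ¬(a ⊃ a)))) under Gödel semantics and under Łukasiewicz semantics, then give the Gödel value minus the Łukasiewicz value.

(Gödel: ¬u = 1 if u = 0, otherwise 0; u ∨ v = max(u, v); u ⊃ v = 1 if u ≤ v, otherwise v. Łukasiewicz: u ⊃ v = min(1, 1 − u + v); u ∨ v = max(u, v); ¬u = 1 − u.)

Gödel evaluation:
  ¬a: Gödel ¬ of 0.2 = 0 (operand ≠ 0)
  ¬b: Gödel ¬ of 0.4 = 0 (operand ≠ 0)
  (a ⊃ a): 0.2 ≤ 0.2, so result = 1
  ¬(a ⊃ a): Gödel ¬ of 1 = 0 (operand ≠ 0)
  (¬b ∨ ¬(a ⊃ a)) = max(0, 0) = 0
  ¬(¬b ∨ ¬(a ⊃ a)): Gödel ¬ of 0 = 1 (operand is 0)
  ¬¬(¬b ∨ ¬(a ⊃ a)): Gödel ¬ of 1 = 0 (operand ≠ 0)
  (a ⊃ ¬¬(¬b ∨ ¬(a ⊃ a))): 0.2 > 0, so result = 0
  ¬(a ⊃ ¬¬(¬b ∨ ¬(a ⊃ a))): Gödel ¬ of 0 = 1 (operand is 0)
  (¬a ⊃ ¬(a ⊃ ¬¬(¬b ∨ ¬(a ⊃ a)))): 0 ≤ 1, so result = 1
  Gödel value = 1
Łukasiewicz evaluation:
  ¬a: Łukasiewicz ¬ gives 1 − 0.2 = 0.8
  ¬b: Łukasiewicz ¬ gives 1 − 0.4 = 0.6
  (a ⊃ a): min(1, 1 − 0.2 + 0.2) = 1
  ¬(a ⊃ a): Łukasiewicz ¬ gives 1 − 1 = 0
  (¬b ∨ ¬(a ⊃ a)) = max(0.6, 0) = 0.6
  ¬(¬b ∨ ¬(a ⊃ a)): Łukasiewicz ¬ gives 1 − 0.6 = 0.4
  ¬¬(¬b ∨ ¬(a ⊃ a)): Łukasiewicz ¬ gives 1 − 0.4 = 0.6
  (a ⊃ ¬¬(¬b ∨ ¬(a ⊃ a))): min(1, 1 − 0.2 + 0.6) = 1
  ¬(a ⊃ ¬¬(¬b ∨ ¬(a ⊃ a))): Łukasiewicz ¬ gives 1 − 1 = 0
  (¬a ⊃ ¬(a ⊃ ¬¬(¬b ∨ ¬(a ⊃ a)))): min(1, 1 − 0.8 + 0) = 0.2
  Łukasiewicz value = 0.2
Difference: 1 − 0.2 = 0.80

0.80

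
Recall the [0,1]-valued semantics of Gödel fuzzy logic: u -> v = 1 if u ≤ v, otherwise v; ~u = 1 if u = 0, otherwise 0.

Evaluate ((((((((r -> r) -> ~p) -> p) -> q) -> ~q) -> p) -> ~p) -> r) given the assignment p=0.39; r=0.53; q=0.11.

(r -> r): 0.53 ≤ 0.53, so result = 1
~p: Gödel ¬ of 0.39 = 0 (operand ≠ 0)
((r -> r) -> ~p): 1 > 0, so result = 0
(((r -> r) -> ~p) -> p): 0 ≤ 0.39, so result = 1
((((r -> r) -> ~p) -> p) -> q): 1 > 0.11, so result = 0.11
~q: Gödel ¬ of 0.11 = 0 (operand ≠ 0)
(((((r -> r) -> ~p) -> p) -> q) -> ~q): 0.11 > 0, so result = 0
((((((r -> r) -> ~p) -> p) -> q) -> ~q) -> p): 0 ≤ 0.39, so result = 1
~p: Gödel ¬ of 0.39 = 0 (operand ≠ 0)
(((((((r -> r) -> ~p) -> p) -> q) -> ~q) -> p) -> ~p): 1 > 0, so result = 0
((((((((r -> r) -> ~p) -> p) -> q) -> ~q) -> p) -> ~p) -> r): 0 ≤ 0.53, so result = 1

1.00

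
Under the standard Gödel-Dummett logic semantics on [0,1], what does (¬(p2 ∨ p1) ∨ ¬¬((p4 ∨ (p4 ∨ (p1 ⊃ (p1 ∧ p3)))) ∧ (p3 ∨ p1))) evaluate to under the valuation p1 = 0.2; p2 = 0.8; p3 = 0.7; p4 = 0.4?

1.00

(p2 ∨ p1) = max(0.8, 0.2) = 0.8
¬(p2 ∨ p1): Gödel ¬ of 0.8 = 0 (operand ≠ 0)
(p1 ∧ p3) = min(0.2, 0.7) = 0.2
(p1 ⊃ (p1 ∧ p3)): 0.2 ≤ 0.2, so result = 1
(p4 ∨ (p1 ⊃ (p1 ∧ p3))) = max(0.4, 1) = 1
(p4 ∨ (p4 ∨ (p1 ⊃ (p1 ∧ p3)))) = max(0.4, 1) = 1
(p3 ∨ p1) = max(0.7, 0.2) = 0.7
((p4 ∨ (p4 ∨ (p1 ⊃ (p1 ∧ p3)))) ∧ (p3 ∨ p1)) = min(1, 0.7) = 0.7
¬((p4 ∨ (p4 ∨ (p1 ⊃ (p1 ∧ p3)))) ∧ (p3 ∨ p1)): Gödel ¬ of 0.7 = 0 (operand ≠ 0)
¬¬((p4 ∨ (p4 ∨ (p1 ⊃ (p1 ∧ p3)))) ∧ (p3 ∨ p1)): Gödel ¬ of 0 = 1 (operand is 0)
(¬(p2 ∨ p1) ∨ ¬¬((p4 ∨ (p4 ∨ (p1 ⊃ (p1 ∧ p3)))) ∧ (p3 ∨ p1))) = max(0, 1) = 1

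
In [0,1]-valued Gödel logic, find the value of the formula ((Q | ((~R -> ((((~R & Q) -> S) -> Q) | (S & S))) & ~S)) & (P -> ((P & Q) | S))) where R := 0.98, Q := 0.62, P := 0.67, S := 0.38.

0.62

~R: Gödel ¬ of 0.98 = 0 (operand ≠ 0)
~R: Gödel ¬ of 0.98 = 0 (operand ≠ 0)
(~R & Q) = min(0, 0.62) = 0
((~R & Q) -> S): 0 ≤ 0.38, so result = 1
(((~R & Q) -> S) -> Q): 1 > 0.62, so result = 0.62
(S & S) = min(0.38, 0.38) = 0.38
((((~R & Q) -> S) -> Q) | (S & S)) = max(0.62, 0.38) = 0.62
(~R -> ((((~R & Q) -> S) -> Q) | (S & S))): 0 ≤ 0.62, so result = 1
~S: Gödel ¬ of 0.38 = 0 (operand ≠ 0)
((~R -> ((((~R & Q) -> S) -> Q) | (S & S))) & ~S) = min(1, 0) = 0
(Q | ((~R -> ((((~R & Q) -> S) -> Q) | (S & S))) & ~S)) = max(0.62, 0) = 0.62
(P & Q) = min(0.67, 0.62) = 0.62
((P & Q) | S) = max(0.62, 0.38) = 0.62
(P -> ((P & Q) | S)): 0.67 > 0.62, so result = 0.62
((Q | ((~R -> ((((~R & Q) -> S) -> Q) | (S & S))) & ~S)) & (P -> ((P & Q) | S))) = min(0.62, 0.62) = 0.62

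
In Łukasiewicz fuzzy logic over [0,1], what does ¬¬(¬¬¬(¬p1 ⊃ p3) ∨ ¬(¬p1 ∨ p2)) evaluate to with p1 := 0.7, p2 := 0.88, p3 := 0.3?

¬p1: Łukasiewicz ¬ gives 1 − 0.7 = 0.3
(¬p1 ⊃ p3): min(1, 1 − 0.3 + 0.3) = 1
¬(¬p1 ⊃ p3): Łukasiewicz ¬ gives 1 − 1 = 0
¬¬(¬p1 ⊃ p3): Łukasiewicz ¬ gives 1 − 0 = 1
¬¬¬(¬p1 ⊃ p3): Łukasiewicz ¬ gives 1 − 1 = 0
¬p1: Łukasiewicz ¬ gives 1 − 0.7 = 0.3
(¬p1 ∨ p2) = max(0.3, 0.88) = 0.88
¬(¬p1 ∨ p2): Łukasiewicz ¬ gives 1 − 0.88 = 0.12
(¬¬¬(¬p1 ⊃ p3) ∨ ¬(¬p1 ∨ p2)) = max(0, 0.12) = 0.12
¬(¬¬¬(¬p1 ⊃ p3) ∨ ¬(¬p1 ∨ p2)): Łukasiewicz ¬ gives 1 − 0.12 = 0.88
¬¬(¬¬¬(¬p1 ⊃ p3) ∨ ¬(¬p1 ∨ p2)): Łukasiewicz ¬ gives 1 − 0.88 = 0.12

0.12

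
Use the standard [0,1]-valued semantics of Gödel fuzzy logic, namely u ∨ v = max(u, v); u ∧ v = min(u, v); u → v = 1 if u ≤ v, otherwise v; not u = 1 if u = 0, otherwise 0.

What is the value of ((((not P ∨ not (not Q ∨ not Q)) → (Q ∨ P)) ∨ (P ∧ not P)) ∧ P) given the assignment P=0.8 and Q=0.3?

0.80

not P: Gödel ¬ of 0.8 = 0 (operand ≠ 0)
not Q: Gödel ¬ of 0.3 = 0 (operand ≠ 0)
not Q: Gödel ¬ of 0.3 = 0 (operand ≠ 0)
(not Q ∨ not Q) = max(0, 0) = 0
not (not Q ∨ not Q): Gödel ¬ of 0 = 1 (operand is 0)
(not P ∨ not (not Q ∨ not Q)) = max(0, 1) = 1
(Q ∨ P) = max(0.3, 0.8) = 0.8
((not P ∨ not (not Q ∨ not Q)) → (Q ∨ P)): 1 > 0.8, so result = 0.8
not P: Gödel ¬ of 0.8 = 0 (operand ≠ 0)
(P ∧ not P) = min(0.8, 0) = 0
(((not P ∨ not (not Q ∨ not Q)) → (Q ∨ P)) ∨ (P ∧ not P)) = max(0.8, 0) = 0.8
((((not P ∨ not (not Q ∨ not Q)) → (Q ∨ P)) ∨ (P ∧ not P)) ∧ P) = min(0.8, 0.8) = 0.8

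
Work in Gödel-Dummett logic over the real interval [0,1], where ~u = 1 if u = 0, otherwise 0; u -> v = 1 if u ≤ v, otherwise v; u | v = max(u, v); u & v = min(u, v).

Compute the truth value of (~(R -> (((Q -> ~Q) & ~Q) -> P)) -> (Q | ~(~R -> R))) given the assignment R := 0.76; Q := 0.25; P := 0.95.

~Q: Gödel ¬ of 0.25 = 0 (operand ≠ 0)
(Q -> ~Q): 0.25 > 0, so result = 0
~Q: Gödel ¬ of 0.25 = 0 (operand ≠ 0)
((Q -> ~Q) & ~Q) = min(0, 0) = 0
(((Q -> ~Q) & ~Q) -> P): 0 ≤ 0.95, so result = 1
(R -> (((Q -> ~Q) & ~Q) -> P)): 0.76 ≤ 1, so result = 1
~(R -> (((Q -> ~Q) & ~Q) -> P)): Gödel ¬ of 1 = 0 (operand ≠ 0)
~R: Gödel ¬ of 0.76 = 0 (operand ≠ 0)
(~R -> R): 0 ≤ 0.76, so result = 1
~(~R -> R): Gödel ¬ of 1 = 0 (operand ≠ 0)
(Q | ~(~R -> R)) = max(0.25, 0) = 0.25
(~(R -> (((Q -> ~Q) & ~Q) -> P)) -> (Q | ~(~R -> R))): 0 ≤ 0.25, so result = 1

1.00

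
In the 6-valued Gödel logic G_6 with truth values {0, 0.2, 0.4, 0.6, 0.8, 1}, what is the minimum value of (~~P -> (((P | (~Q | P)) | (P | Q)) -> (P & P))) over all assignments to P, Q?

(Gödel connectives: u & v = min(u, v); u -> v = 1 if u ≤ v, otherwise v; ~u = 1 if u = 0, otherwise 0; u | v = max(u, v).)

0.20

The minimum is attained at P = 0.2, Q = 0:
  ~P: Gödel ¬ of 0.2 = 0 (operand ≠ 0)
  ~~P: Gödel ¬ of 0 = 1 (operand is 0)
  ~Q: Gödel ¬ of 0 = 1 (operand is 0)
  (~Q | P) = max(1, 0.2) = 1
  (P | (~Q | P)) = max(0.2, 1) = 1
  (P | Q) = max(0.2, 0) = 0.2
  ((P | (~Q | P)) | (P | Q)) = max(1, 0.2) = 1
  (P & P) = min(0.2, 0.2) = 0.2
  (((P | (~Q | P)) | (P | Q)) -> (P & P)): 1 > 0.2, so result = 0.2
  (~~P -> (((P | (~Q | P)) | (P | Q)) -> (P & P))): 1 > 0.2, so result = 0.2
Checking all 36 assignments confirms none give a value below 0.20.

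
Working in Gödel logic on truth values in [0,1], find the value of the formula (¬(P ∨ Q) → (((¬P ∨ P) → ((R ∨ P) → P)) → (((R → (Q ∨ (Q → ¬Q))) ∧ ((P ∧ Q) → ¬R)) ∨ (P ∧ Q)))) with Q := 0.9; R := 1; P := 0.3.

(P ∨ Q) = max(0.3, 0.9) = 0.9
¬(P ∨ Q): Gödel ¬ of 0.9 = 0 (operand ≠ 0)
¬P: Gödel ¬ of 0.3 = 0 (operand ≠ 0)
(¬P ∨ P) = max(0, 0.3) = 0.3
(R ∨ P) = max(1, 0.3) = 1
((R ∨ P) → P): 1 > 0.3, so result = 0.3
((¬P ∨ P) → ((R ∨ P) → P)): 0.3 ≤ 0.3, so result = 1
¬Q: Gödel ¬ of 0.9 = 0 (operand ≠ 0)
(Q → ¬Q): 0.9 > 0, so result = 0
(Q ∨ (Q → ¬Q)) = max(0.9, 0) = 0.9
(R → (Q ∨ (Q → ¬Q))): 1 > 0.9, so result = 0.9
(P ∧ Q) = min(0.3, 0.9) = 0.3
¬R: Gödel ¬ of 1 = 0 (operand ≠ 0)
((P ∧ Q) → ¬R): 0.3 > 0, so result = 0
((R → (Q ∨ (Q → ¬Q))) ∧ ((P ∧ Q) → ¬R)) = min(0.9, 0) = 0
(P ∧ Q) = min(0.3, 0.9) = 0.3
(((R → (Q ∨ (Q → ¬Q))) ∧ ((P ∧ Q) → ¬R)) ∨ (P ∧ Q)) = max(0, 0.3) = 0.3
(((¬P ∨ P) → ((R ∨ P) → P)) → (((R → (Q ∨ (Q → ¬Q))) ∧ ((P ∧ Q) → ¬R)) ∨ (P ∧ Q))): 1 > 0.3, so result = 0.3
(¬(P ∨ Q) → (((¬P ∨ P) → ((R ∨ P) → P)) → (((R → (Q ∨ (Q → ¬Q))) ∧ ((P ∧ Q) → ¬R)) ∨ (P ∧ Q)))): 0 ≤ 0.3, so result = 1

1.00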